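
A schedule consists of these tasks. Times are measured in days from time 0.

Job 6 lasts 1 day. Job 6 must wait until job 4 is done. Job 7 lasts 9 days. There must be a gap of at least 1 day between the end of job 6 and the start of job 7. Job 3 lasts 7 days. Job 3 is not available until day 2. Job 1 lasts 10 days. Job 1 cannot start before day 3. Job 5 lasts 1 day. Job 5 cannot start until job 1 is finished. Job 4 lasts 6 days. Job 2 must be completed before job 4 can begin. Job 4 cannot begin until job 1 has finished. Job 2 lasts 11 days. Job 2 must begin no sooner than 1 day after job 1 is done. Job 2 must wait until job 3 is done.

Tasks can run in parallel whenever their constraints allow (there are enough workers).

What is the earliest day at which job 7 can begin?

33

Job 3 cannot begin until its own release at day 2. It runs from day 2 to 2 + 7 = day 9.
Job 1 cannot begin until its own release at day 3. It runs from day 3 to 3 + 10 = day 13.
For job 2: job 1 (finishes day 13, plus 1-day gap → day 14); job 3 (finishes day 9). Taking the maximum gives a start of day 14, and it finishes at 14 + 11 = day 25.
Job 4 cannot start until job 2 (finishes day 25); job 1 (finishes day 13). The controlling bound is day 25, so job 4 finishes at 25 + 6 = day 31.
Job 6 waits on job 4 (finishes day 31), so it starts at day 31 and finishes at 31 + 1 = day 32.
Job 7 waits on job 6 (finishes day 32, plus 1-day gap → day 33), so the earliest it can start is day 33.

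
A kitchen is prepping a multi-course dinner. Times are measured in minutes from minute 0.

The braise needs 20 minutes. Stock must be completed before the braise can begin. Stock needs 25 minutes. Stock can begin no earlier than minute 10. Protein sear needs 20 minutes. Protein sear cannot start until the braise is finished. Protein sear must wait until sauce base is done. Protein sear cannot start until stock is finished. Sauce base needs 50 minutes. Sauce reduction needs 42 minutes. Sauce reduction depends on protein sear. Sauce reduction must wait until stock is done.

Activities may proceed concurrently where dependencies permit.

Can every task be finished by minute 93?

No

Sauce base has no prerequisites, so it starts at minute 0 and finishes at minute 50.
After its own release at minute 10, stock can start at minute 10 and finishes at minute 35.
The braise waits on stock (finishes minute 35), so it starts at minute 35 and finishes at 35 + 20 = minute 55.
Protein sear cannot start until the braise (finishes minute 55); sauce base (finishes minute 50); stock (finishes minute 35). The controlling bound is minute 55, so protein sear finishes at 55 + 20 = minute 75.
Sauce reduction has to wait for protein sear (finishes minute 75); stock (finishes minute 35). The latest of these is minute 75, so sauce reduction runs minute 75 to 75 + 42 = minute 117.
The earliest everything can be done is minute 117, which is after the deadline of 93, so it is not possible.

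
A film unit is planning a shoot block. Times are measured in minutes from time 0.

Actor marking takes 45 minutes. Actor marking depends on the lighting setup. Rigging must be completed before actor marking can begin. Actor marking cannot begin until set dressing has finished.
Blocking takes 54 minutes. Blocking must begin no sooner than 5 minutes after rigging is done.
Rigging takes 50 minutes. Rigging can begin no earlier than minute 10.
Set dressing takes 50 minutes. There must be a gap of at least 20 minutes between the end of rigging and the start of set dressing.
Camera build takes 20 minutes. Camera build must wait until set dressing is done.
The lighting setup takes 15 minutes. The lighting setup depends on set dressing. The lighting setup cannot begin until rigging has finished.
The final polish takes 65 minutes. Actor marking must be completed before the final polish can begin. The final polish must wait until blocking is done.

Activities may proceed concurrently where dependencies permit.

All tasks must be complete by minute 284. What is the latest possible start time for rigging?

To finish by minute 284, the final polish (duration 65) must start no later than minute 219.
Since the final polish (must start by minute 219) depends on it, actor marking must finish by minute 219. Backing off its 45-minute duration gives a latest start of minute 174.
Since actor marking (must start by minute 174) depends on it, the lighting setup must finish by minute 174. Backing off its 15-minute duration gives a latest start of minute 159.
Camera build must finish by minute 284; it takes 20 minutes, so it must start by 284 − 20 = minute 264.
Set dressing must finish in time for the lighting setup (must start by minute 159); camera build (must start by minute 264); actor marking (must start by minute 174). The tightest is minute 159, so set dressing must start by 159 − 50 = minute 109.
Blocking has to be done before the final polish (must start by minute 219). That means finishing by minute 219, i.e. starting by 219 − 54 = minute 165.
Rigging must finish in time for set dressing (must start by minute 109, minus 20-minute gap → minute 89); the lighting setup (must start by minute 159); blocking (must start by minute 165, minus 5-minute gap → minute 160); actor marking (must start by minute 174). The tightest is minute 89, so rigging must start by 89 − 50 = minute 39.

39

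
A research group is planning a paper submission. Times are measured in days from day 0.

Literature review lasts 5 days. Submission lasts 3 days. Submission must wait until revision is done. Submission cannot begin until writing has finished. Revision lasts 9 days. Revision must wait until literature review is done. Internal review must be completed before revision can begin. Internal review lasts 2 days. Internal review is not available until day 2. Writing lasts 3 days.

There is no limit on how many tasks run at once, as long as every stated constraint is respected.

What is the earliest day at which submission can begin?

14

After its own release at day 2, internal review can start at day 2 and finishes at day 4.
Nothing blocks writing, so it runs from day 0 to day 3.
Nothing blocks literature review, so it runs from day 0 to day 5.
For revision: literature review (finishes day 5); internal review (finishes day 4). Taking the maximum gives a start of day 5, and it finishes at 5 + 9 = day 14.
Submission waits on revision (finishes day 14); writing (finishes day 3). The latest of these is day 14, which is the earliest submission can start.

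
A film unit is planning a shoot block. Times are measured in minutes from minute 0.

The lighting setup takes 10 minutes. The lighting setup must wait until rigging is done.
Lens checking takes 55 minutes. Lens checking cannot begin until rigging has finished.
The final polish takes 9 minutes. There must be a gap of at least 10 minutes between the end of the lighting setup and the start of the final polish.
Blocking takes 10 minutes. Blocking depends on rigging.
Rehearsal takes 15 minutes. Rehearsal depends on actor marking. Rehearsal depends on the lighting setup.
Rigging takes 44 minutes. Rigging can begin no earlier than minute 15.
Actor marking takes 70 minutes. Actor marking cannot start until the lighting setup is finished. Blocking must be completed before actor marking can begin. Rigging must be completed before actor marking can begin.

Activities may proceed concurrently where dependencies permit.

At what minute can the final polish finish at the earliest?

88

After its own release at minute 15, rigging can start at minute 15 and finishes at minute 59.
The lighting setup cannot begin until rigging (finishes minute 59). It runs from minute 59 to 59 + 10 = minute 69.
The final polish waits on the lighting setup (finishes minute 69, plus 10-minute gap → minute 79), so it starts at minute 79 and finishes at 79 + 9 = minute 88.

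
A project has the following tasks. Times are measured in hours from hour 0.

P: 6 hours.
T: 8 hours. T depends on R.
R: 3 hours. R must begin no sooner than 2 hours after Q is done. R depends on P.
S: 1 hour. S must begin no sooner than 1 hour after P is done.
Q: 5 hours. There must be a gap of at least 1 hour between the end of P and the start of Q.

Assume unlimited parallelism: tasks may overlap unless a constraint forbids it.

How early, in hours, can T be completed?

25

P can start immediately at hour 0; it finishes at hour 6.
Q cannot begin until P (finishes hour 6, plus 1-hour gap → hour 7). It runs from hour 7 to 7 + 5 = hour 12.
R cannot start until Q (finishes hour 12, plus 2-hour gap → hour 14); P (finishes hour 6). The controlling bound is hour 14, so R finishes at 14 + 3 = hour 17.
After R (finishes hour 17), T can start at hour 17 and finishes at hour 25.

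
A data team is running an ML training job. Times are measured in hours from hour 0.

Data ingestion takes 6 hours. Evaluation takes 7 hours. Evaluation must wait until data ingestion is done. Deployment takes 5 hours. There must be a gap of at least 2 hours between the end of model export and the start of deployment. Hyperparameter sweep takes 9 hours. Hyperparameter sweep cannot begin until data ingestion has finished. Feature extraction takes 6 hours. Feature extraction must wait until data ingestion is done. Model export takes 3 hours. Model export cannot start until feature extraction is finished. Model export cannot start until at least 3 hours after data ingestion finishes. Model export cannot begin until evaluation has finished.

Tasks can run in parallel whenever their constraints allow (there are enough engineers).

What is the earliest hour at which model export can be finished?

Nothing blocks data ingestion, so it runs from hour 0 to hour 6.
After data ingestion (finishes hour 6), evaluation can start at hour 6 and finishes at hour 13.
Feature extraction waits on data ingestion (finishes hour 6), so it starts at hour 6 and finishes at 6 + 6 = hour 12.
Model export needs all of feature extraction (finishes hour 12); data ingestion (finishes hour 6, plus 3-hour gap → hour 9); evaluation (finishes hour 13). That puts its earliest start at hour 13; it finishes at 13 + 3 = hour 16.

16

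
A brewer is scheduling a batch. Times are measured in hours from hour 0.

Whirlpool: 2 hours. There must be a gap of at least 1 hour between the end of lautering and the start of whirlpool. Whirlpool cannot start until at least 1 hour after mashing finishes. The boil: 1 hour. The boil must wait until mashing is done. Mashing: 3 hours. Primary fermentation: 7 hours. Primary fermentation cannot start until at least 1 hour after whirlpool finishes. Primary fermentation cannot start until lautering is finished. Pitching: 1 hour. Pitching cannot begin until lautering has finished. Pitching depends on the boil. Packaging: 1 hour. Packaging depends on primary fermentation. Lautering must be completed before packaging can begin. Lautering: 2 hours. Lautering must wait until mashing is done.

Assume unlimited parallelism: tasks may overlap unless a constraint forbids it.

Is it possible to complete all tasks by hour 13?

Nothing blocks mashing, so it runs from hour 0 to hour 3.
After mashing (finishes hour 3), the boil can start at hour 3 and finishes at hour 4.
Lautering waits on mashing (finishes hour 3), so it starts at hour 3 and finishes at 3 + 2 = hour 5.
Pitching needs all of lautering (finishes hour 5); the boil (finishes hour 4). That puts its earliest start at hour 5; it finishes at 5 + 1 = hour 6.
Whirlpool has to wait for lautering (finishes hour 5, plus 1-hour gap → hour 6); mashing (finishes hour 3, plus 1-hour gap → hour 4). The latest of these is hour 6, so whirlpool runs hour 6 to 6 + 2 = hour 8.
For primary fermentation: whirlpool (finishes hour 8, plus 1-hour gap → hour 9); lautering (finishes hour 5). Taking the maximum gives a start of hour 9, and it finishes at 9 + 7 = hour 16.
Packaging cannot start until primary fermentation (finishes hour 16); lautering (finishes hour 5). The controlling bound is hour 16, so packaging finishes at 16 + 1 = hour 17.
The earliest everything can be done is hour 17, which is after the deadline of 13, so it is not possible.

No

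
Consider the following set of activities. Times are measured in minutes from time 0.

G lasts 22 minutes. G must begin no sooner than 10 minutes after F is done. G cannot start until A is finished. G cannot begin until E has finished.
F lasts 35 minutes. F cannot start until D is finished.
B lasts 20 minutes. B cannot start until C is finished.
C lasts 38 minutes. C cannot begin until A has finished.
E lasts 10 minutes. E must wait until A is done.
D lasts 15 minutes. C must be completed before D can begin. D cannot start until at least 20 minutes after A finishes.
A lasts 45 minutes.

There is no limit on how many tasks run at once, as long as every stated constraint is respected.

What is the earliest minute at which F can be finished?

Nothing blocks A, so it runs from minute 0 to minute 45.
After A (finishes minute 45), C can start at minute 45 and finishes at minute 83.
D needs all of C (finishes minute 83); A (finishes minute 45, plus 20-minute gap → minute 65). That puts its earliest start at minute 83; it finishes at 83 + 15 = minute 98.
After D (finishes minute 98), F can start at minute 98 and finishes at minute 133.

133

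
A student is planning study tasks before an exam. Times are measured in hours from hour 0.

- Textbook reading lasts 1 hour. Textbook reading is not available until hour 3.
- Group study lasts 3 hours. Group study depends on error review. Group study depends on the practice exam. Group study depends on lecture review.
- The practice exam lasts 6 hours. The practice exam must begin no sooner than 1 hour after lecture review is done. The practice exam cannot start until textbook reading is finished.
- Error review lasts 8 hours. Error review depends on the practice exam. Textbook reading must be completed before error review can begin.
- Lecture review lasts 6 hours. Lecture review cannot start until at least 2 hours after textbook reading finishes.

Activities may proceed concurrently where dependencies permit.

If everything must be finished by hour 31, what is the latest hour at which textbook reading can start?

4

Group study must finish by hour 31; it takes 3 hours, so it must start by 31 − 3 = hour 28.
Error review feeds into group study (must start by hour 28); so error review must finish by hour 28 and therefore start by hour 20.
For the practice exam: error review (must start by hour 20); group study (must start by hour 28). The most restrictive is hour 20; with a 6-hour duration, the practice exam must start by hour 14.
For lecture review: the practice exam (must start by hour 14, minus 1-hour gap → hour 13); group study (must start by hour 28). The most restrictive is hour 13; with a 6-hour duration, lecture review must start by hour 7.
Textbook reading feeds lecture review (must start by hour 7, minus 2-hour gap → hour 5); the practice exam (must start by hour 14); error review (must start by hour 20). Taking the minimum, textbook reading must finish by hour 5 and start by 5 − 1 = hour 4.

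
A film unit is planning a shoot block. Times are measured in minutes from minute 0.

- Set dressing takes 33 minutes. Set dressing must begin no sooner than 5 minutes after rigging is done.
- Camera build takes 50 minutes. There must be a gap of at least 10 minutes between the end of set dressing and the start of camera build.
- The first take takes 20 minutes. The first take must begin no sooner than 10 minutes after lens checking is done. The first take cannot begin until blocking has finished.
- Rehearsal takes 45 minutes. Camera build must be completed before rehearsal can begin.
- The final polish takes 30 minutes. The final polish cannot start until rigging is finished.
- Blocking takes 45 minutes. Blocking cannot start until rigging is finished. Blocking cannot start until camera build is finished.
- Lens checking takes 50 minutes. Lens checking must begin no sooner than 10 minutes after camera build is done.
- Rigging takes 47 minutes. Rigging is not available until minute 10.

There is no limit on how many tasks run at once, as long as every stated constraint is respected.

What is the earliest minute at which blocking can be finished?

200

Rigging waits on its own release at minute 10, so it starts at minute 10 and finishes at 10 + 47 = minute 57.
After rigging (finishes minute 57, plus 5-minute gap → minute 62), set dressing can start at minute 62 and finishes at minute 95.
Camera build waits on set dressing (finishes minute 95, plus 10-minute gap → minute 105), so it starts at minute 105 and finishes at 105 + 50 = minute 155.
Blocking has to wait for rigging (finishes minute 57); camera build (finishes minute 155). The latest of these is minute 155, so blocking runs minute 155 to 155 + 45 = minute 200.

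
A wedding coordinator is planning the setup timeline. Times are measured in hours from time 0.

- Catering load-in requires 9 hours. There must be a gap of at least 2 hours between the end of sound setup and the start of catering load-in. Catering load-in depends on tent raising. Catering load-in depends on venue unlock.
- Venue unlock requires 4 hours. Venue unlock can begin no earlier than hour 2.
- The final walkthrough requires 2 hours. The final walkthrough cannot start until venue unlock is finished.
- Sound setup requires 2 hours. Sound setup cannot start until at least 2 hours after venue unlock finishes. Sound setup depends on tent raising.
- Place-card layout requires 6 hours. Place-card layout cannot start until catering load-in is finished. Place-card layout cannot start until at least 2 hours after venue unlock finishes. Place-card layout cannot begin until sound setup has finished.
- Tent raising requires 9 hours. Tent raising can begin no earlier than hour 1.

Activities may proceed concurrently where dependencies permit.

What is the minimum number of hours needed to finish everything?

Tent raising waits on its own release at hour 1, so it starts at hour 1 and finishes at 1 + 9 = hour 10.
After its own release at hour 2, venue unlock can start at hour 2 and finishes at hour 6.
After venue unlock (finishes hour 6), the final walkthrough can start at hour 6 and finishes at hour 8.
Sound setup needs all of venue unlock (finishes hour 6, plus 2-hour gap → hour 8); tent raising (finishes hour 10). That puts its earliest start at hour 10; it finishes at 10 + 2 = hour 12.
Catering load-in needs all of sound setup (finishes hour 12, plus 2-hour gap → hour 14); tent raising (finishes hour 10); venue unlock (finishes hour 6). That puts its earliest start at hour 14; it finishes at 14 + 9 = hour 23.
For place-card layout: catering load-in (finishes hour 23); venue unlock (finishes hour 6, plus 2-hour gap → hour 8); sound setup (finishes hour 12). Taking the maximum gives a start of hour 23, and it finishes at 23 + 6 = hour 29.
All tasks are finished once the last one completes. Finish times: Venue unlock at 6, Tent raising at 10, Sound setup at 12, Catering load-in at 23, Place-card layout at 29, The final walkthrough at 8. The latest is hour 29.

29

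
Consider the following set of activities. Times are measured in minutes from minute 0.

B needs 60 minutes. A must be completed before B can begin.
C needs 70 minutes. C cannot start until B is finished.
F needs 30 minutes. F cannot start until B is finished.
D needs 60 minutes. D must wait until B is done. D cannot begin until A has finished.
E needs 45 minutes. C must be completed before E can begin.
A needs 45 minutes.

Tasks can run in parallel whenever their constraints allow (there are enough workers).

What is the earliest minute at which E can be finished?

220

Nothing blocks A, so it runs from minute 0 to minute 45.
After A (finishes minute 45), B can start at minute 45 and finishes at minute 105.
After B (finishes minute 105), C can start at minute 105 and finishes at minute 175.
E waits on C (finishes minute 175), so it starts at minute 175 and finishes at 175 + 45 = minute 220.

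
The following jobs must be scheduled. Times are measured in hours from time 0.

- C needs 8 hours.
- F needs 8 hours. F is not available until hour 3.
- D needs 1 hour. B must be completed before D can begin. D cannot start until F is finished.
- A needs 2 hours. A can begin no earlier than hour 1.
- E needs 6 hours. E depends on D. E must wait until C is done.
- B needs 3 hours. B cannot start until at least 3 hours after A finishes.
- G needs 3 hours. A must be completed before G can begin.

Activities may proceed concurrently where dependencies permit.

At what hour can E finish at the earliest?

F waits on its own release at hour 3, so it starts at hour 3 and finishes at 3 + 8 = hour 11.
C has no prerequisites, so it starts at hour 0 and finishes at hour 8.
A cannot begin until its own release at hour 1. It runs from hour 1 to 1 + 2 = hour 3.
B waits on A (finishes hour 3, plus 3-hour gap → hour 6), so it starts at hour 6 and finishes at 6 + 3 = hour 9.
D cannot start until B (finishes hour 9); F (finishes hour 11). The controlling bound is hour 11, so D finishes at 11 + 1 = hour 12.
E has to wait for D (finishes hour 12); C (finishes hour 8). The latest of these is hour 12, so E runs hour 12 to 12 + 6 = hour 18.

18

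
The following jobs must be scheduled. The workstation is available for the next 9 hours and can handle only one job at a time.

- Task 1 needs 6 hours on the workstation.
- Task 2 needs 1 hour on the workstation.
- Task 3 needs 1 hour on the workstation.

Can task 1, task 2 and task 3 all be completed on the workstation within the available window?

Yes

Running back to back, the jobs need 6 + 1 + 1 = 8 hours on the workstation.
Since 8 ≤ 9, they fit within the window.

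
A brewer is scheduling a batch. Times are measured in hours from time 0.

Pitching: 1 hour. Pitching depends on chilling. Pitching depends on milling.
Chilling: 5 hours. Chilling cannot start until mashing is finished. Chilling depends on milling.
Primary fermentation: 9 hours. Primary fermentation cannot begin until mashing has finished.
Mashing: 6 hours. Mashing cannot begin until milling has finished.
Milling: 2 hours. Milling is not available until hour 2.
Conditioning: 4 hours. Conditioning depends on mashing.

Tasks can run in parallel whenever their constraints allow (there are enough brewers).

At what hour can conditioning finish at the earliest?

After its own release at hour 2, milling can start at hour 2 and finishes at hour 4.
After milling (finishes hour 4), mashing can start at hour 4 and finishes at hour 10.
Conditioning cannot begin until mashing (finishes hour 10). It runs from hour 10 to 10 + 4 = hour 14.

14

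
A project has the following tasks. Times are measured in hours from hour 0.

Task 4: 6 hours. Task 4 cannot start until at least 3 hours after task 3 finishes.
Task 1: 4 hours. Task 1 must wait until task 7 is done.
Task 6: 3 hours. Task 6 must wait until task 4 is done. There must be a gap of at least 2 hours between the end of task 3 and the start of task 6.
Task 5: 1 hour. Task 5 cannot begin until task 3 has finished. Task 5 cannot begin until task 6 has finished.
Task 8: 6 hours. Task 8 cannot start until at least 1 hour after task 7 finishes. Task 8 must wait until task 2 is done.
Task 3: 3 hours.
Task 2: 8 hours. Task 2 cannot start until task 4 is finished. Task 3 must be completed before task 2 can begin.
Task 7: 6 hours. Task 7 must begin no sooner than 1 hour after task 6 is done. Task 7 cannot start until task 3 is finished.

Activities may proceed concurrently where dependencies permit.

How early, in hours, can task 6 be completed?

15

Task 3 can start immediately at hour 0; it finishes at hour 3.
After task 3 (finishes hour 3, plus 3-hour gap → hour 6), task 4 can start at hour 6 and finishes at hour 12.
Task 6 cannot start until task 4 (finishes hour 12); task 3 (finishes hour 3, plus 2-hour gap → hour 5). The controlling bound is hour 12, so task 6 finishes at 12 + 3 = hour 15.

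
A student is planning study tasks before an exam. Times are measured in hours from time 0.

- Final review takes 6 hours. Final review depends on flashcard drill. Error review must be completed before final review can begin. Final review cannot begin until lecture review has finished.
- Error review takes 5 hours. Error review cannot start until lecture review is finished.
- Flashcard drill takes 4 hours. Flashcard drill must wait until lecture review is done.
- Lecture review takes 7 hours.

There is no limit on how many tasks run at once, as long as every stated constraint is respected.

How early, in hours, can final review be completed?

Nothing blocks lecture review, so it runs from hour 0 to hour 7.
After lecture review (finishes hour 7), error review can start at hour 7 and finishes at hour 12.
Flashcard drill waits on lecture review (finishes hour 7), so it starts at hour 7 and finishes at 7 + 4 = hour 11.
Final review needs all of flashcard drill (finishes hour 11); error review (finishes hour 12); lecture review (finishes hour 7). That puts its earliest start at hour 12; it finishes at 12 + 6 = hour 18.

18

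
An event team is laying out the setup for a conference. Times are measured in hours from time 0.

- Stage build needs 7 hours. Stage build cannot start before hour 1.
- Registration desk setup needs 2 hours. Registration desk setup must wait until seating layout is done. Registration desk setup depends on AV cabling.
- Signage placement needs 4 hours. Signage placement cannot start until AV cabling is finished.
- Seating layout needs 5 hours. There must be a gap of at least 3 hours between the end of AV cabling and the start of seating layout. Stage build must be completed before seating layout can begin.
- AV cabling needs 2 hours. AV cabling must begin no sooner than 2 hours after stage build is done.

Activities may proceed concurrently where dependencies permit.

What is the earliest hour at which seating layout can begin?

15

After its own release at hour 1, stage build can start at hour 1 and finishes at hour 8.
AV cabling cannot begin until stage build (finishes hour 8, plus 2-hour gap → hour 10). It runs from hour 10 to 10 + 2 = hour 12.
Seating layout waits on AV cabling (finishes hour 12, plus 3-hour gap → hour 15); stage build (finishes hour 8). The latest of these is hour 15, which is the earliest seating layout can start.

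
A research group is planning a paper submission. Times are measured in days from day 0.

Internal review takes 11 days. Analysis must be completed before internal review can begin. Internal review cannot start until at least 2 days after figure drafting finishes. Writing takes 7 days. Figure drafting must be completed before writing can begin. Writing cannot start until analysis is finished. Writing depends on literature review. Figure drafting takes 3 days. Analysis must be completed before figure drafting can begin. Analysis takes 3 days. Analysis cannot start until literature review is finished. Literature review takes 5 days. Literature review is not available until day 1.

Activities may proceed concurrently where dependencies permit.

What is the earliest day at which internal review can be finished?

25

After its own release at day 1, literature review can start at day 1 and finishes at day 6.
Analysis cannot begin until literature review (finishes day 6). It runs from day 6 to 6 + 3 = day 9.
Figure drafting waits on analysis (finishes day 9), so it starts at day 9 and finishes at 9 + 3 = day 12.
Internal review cannot start until analysis (finishes day 9); figure drafting (finishes day 12, plus 2-day gap → day 14). The controlling bound is day 14, so internal review finishes at 14 + 11 = day 25.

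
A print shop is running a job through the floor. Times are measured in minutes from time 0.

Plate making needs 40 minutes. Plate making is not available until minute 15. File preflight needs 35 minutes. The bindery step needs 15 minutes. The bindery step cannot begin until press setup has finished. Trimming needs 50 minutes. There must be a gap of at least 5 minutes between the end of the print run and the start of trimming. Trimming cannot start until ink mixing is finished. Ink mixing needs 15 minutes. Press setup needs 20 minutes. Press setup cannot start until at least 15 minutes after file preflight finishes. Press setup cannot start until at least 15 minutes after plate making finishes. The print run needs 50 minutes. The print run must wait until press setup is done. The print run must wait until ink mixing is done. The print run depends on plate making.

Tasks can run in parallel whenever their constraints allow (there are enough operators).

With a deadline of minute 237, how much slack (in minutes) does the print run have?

Ink mixing can start immediately at minute 0; it finishes at minute 15.
After its own release at minute 15, plate making can start at minute 15 and finishes at minute 55.
File preflight can start immediately at minute 0; it finishes at minute 35.
Press setup has to wait for file preflight (finishes minute 35, plus 15-minute gap → minute 50); plate making (finishes minute 55, plus 15-minute gap → minute 70). The latest of these is minute 70, so press setup runs minute 70 to 70 + 20 = minute 90.
The print run needs all of press setup (finishes minute 90); ink mixing (finishes minute 15); plate making (finishes minute 55). That puts its earliest start at minute 90; it finishes at 90 + 50 = minute 140.

Working backward from the deadline:
To finish by minute 237, trimming (duration 50) must start no later than minute 187.
The print run has to be done before trimming (must start by minute 187, minus 5-minute gap → minute 182). That means finishing by minute 182, i.e. starting by 182 − 50 = minute 132.
So the print run can start as early as minute 90 and as late as minute 132, giving 132 − 90 = 42 minutes of slack.

42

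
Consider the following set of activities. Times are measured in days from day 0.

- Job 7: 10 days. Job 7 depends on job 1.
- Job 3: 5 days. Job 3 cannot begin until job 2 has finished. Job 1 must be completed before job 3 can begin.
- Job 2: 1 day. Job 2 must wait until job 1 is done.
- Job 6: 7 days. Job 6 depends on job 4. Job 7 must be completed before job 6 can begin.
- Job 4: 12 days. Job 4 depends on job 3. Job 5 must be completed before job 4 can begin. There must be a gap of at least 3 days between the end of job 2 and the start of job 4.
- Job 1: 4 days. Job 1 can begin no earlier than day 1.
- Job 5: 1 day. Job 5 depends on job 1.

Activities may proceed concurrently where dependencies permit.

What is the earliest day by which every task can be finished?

Job 1 waits on its own release at day 1, so it starts at day 1 and finishes at 1 + 4 = day 5.
Job 7 waits on job 1 (finishes day 5), so it starts at day 5 and finishes at 5 + 10 = day 15.
Job 5 waits on job 1 (finishes day 5), so it starts at day 5 and finishes at 5 + 1 = day 6.
After job 1 (finishes day 5), job 2 can start at day 5 and finishes at day 6.
Job 3 has to wait for job 2 (finishes day 6); job 1 (finishes day 5). The latest of these is day 6, so job 3 runs day 6 to 6 + 5 = day 11.
Job 4 has to wait for job 3 (finishes day 11); job 5 (finishes day 6); job 2 (finishes day 6, plus 3-day gap → day 9). The latest of these is day 11, so job 4 runs day 11 to 11 + 12 = day 23.
For job 6: job 4 (finishes day 23); job 7 (finishes day 15). Taking the maximum gives a start of day 23, and it finishes at 23 + 7 = day 30.
All tasks are finished once the last one completes. Finish times: Job 1 at 5, Job 2 at 6, Job 3 at 11, Job 4 at 23, Job 5 at 6, Job 6 at 30, Job 7 at 15. The latest is day 30.

30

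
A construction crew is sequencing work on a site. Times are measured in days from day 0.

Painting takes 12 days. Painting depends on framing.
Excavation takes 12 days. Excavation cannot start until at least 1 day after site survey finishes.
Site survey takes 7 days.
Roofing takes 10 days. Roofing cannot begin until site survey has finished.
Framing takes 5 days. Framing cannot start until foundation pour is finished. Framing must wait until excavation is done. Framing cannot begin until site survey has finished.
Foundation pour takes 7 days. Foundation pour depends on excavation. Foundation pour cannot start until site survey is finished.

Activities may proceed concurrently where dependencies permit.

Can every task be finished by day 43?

No

Site survey has no prerequisites, so it starts at day 0 and finishes at day 7.
After site survey (finishes day 7), roofing can start at day 7 and finishes at day 17.
Excavation cannot begin until site survey (finishes day 7, plus 1-day gap → day 8). It runs from day 8 to 8 + 12 = day 20.
Foundation pour has to wait for excavation (finishes day 20); site survey (finishes day 7). The latest of these is day 20, so foundation pour runs day 20 to 20 + 7 = day 27.
Framing cannot start until foundation pour (finishes day 27); excavation (finishes day 20); site survey (finishes day 7). The controlling bound is day 27, so framing finishes at 27 + 5 = day 32.
Painting waits on framing (finishes day 32), so it starts at day 32 and finishes at 32 + 12 = day 44.
The earliest everything can be done is day 44, which is after the deadline of 43, so it is not possible.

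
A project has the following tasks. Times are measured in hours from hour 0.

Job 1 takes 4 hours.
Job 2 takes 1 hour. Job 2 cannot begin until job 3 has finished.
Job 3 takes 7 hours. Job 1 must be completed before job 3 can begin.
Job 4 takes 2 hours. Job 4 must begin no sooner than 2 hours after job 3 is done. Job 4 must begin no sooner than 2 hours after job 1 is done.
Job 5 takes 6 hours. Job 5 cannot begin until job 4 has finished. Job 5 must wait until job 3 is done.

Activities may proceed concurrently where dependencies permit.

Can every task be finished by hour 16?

No

Job 1 can start immediately at hour 0; it finishes at hour 4.
Job 3 waits on job 1 (finishes hour 4), so it starts at hour 4 and finishes at 4 + 7 = hour 11.
Job 4 has to wait for job 3 (finishes hour 11, plus 2-hour gap → hour 13); job 1 (finishes hour 4, plus 2-hour gap → hour 6). The latest of these is hour 13, so job 4 runs hour 13 to 13 + 2 = hour 15.
Job 5 has to wait for job 4 (finishes hour 15); job 3 (finishes hour 11). The latest of these is hour 15, so job 5 runs hour 15 to 15 + 6 = hour 21.
Job 2 cannot begin until job 3 (finishes hour 11). It runs from hour 11 to 11 + 1 = hour 12.
The earliest everything can be done is hour 21, which is after the deadline of 16, so it is not possible.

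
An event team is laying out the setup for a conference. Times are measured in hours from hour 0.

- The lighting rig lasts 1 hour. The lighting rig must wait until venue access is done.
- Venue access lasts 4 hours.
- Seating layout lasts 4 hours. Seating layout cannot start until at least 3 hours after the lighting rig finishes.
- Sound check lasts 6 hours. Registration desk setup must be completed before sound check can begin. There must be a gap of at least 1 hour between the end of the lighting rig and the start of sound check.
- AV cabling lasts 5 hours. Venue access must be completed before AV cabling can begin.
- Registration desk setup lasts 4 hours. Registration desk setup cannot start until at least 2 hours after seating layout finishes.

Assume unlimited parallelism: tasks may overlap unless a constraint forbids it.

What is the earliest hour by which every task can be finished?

Venue access has no prerequisites, so it starts at hour 0 and finishes at hour 4.
After venue access (finishes hour 4), AV cabling can start at hour 4 and finishes at hour 9.
The lighting rig cannot begin until venue access (finishes hour 4). It runs from hour 4 to 4 + 1 = hour 5.
After the lighting rig (finishes hour 5, plus 3-hour gap → hour 8), seating layout can start at hour 8 and finishes at hour 12.
Registration desk setup waits on seating layout (finishes hour 12, plus 2-hour gap → hour 14), so it starts at hour 14 and finishes at 14 + 4 = hour 18.
Sound check has to wait for registration desk setup (finishes hour 18); the lighting rig (finishes hour 5, plus 1-hour gap → hour 6). The latest of these is hour 18, so sound check runs hour 18 to 18 + 6 = hour 24.
All tasks are finished once the last one completes. Finish times: Venue access at 4, The lighting rig at 5, AV cabling at 9, Seating layout at 12, Registration desk setup at 18, Sound check at 24. The latest is hour 24.

24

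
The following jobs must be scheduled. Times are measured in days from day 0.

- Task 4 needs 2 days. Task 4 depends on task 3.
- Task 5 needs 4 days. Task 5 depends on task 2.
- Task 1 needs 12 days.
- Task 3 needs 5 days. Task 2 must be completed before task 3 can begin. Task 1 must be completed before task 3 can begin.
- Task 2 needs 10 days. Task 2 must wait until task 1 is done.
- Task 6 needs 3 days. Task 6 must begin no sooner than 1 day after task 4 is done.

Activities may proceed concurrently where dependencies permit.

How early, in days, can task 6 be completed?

33

Nothing blocks task 1, so it runs from day 0 to day 12.
Task 2 cannot begin until task 1 (finishes day 12). It runs from day 12 to 12 + 10 = day 22.
Task 3 needs all of task 2 (finishes day 22); task 1 (finishes day 12). That puts its earliest start at day 22; it finishes at 22 + 5 = day 27.
Task 4 waits on task 3 (finishes day 27), so it starts at day 27 and finishes at 27 + 2 = day 29.
Task 6 waits on task 4 (finishes day 29, plus 1-day gap → day 30), so it starts at day 30 and finishes at 30 + 3 = day 33.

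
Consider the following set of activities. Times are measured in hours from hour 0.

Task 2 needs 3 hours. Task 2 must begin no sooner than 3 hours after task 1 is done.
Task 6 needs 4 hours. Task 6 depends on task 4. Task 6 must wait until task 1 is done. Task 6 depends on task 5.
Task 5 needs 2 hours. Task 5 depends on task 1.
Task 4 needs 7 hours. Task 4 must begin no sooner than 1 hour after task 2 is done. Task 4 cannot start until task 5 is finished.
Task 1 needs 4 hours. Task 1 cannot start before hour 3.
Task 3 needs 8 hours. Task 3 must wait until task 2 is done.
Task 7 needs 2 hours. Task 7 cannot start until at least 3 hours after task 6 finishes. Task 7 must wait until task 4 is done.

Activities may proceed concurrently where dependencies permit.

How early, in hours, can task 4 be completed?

21

After its own release at hour 3, task 1 can start at hour 3 and finishes at hour 7.
After task 1 (finishes hour 7), task 5 can start at hour 7 and finishes at hour 9.
After task 1 (finishes hour 7, plus 3-hour gap → hour 10), task 2 can start at hour 10 and finishes at hour 13.
Task 4 has to wait for task 2 (finishes hour 13, plus 1-hour gap → hour 14); task 5 (finishes hour 9). The latest of these is hour 14, so task 4 runs hour 14 to 14 + 7 = hour 21.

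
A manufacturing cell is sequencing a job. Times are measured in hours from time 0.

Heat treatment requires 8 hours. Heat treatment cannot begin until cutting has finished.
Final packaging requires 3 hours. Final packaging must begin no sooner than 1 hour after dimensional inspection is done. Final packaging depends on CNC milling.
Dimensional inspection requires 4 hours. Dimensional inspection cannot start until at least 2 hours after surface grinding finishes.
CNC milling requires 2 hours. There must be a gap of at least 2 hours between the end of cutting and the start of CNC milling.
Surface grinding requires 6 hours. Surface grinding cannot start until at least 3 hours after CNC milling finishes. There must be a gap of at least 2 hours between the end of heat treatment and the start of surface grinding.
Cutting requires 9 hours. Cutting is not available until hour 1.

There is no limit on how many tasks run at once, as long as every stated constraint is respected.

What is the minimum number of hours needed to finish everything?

After its own release at hour 1, cutting can start at hour 1 and finishes at hour 10.
After cutting (finishes hour 10), heat treatment can start at hour 10 and finishes at hour 18.
After cutting (finishes hour 10, plus 2-hour gap → hour 12), CNC milling can start at hour 12 and finishes at hour 14.
Surface grinding has to wait for CNC milling (finishes hour 14, plus 3-hour gap → hour 17); heat treatment (finishes hour 18, plus 2-hour gap → hour 20). The latest of these is hour 20, so surface grinding runs hour 20 to 20 + 6 = hour 26.
Dimensional inspection waits on surface grinding (finishes hour 26, plus 2-hour gap → hour 28), so it starts at hour 28 and finishes at 28 + 4 = hour 32.
Final packaging needs all of dimensional inspection (finishes hour 32, plus 1-hour gap → hour 33); CNC milling (finishes hour 14). That puts its earliest start at hour 33; it finishes at 33 + 3 = hour 36.
All tasks are finished once the last one completes. Finish times: Cutting at 10, CNC milling at 14, Heat treatment at 18, Surface grinding at 26, Dimensional inspection at 32, Final packaging at 36. The latest is hour 36.

36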